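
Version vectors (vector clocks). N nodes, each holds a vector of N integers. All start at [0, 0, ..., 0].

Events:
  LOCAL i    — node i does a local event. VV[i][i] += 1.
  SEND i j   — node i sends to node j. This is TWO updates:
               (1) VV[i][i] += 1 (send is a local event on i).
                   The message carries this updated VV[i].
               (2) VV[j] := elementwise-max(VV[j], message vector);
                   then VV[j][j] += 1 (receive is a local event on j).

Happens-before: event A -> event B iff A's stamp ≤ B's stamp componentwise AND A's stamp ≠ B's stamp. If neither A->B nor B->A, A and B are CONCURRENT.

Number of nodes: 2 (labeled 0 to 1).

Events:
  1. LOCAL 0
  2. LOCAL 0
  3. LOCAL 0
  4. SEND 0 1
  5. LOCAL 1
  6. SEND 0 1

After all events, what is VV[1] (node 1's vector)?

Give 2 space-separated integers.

Answer: 5 3

Derivation:
Initial: VV[0]=[0, 0]
Initial: VV[1]=[0, 0]
Event 1: LOCAL 0: VV[0][0]++ -> VV[0]=[1, 0]
Event 2: LOCAL 0: VV[0][0]++ -> VV[0]=[2, 0]
Event 3: LOCAL 0: VV[0][0]++ -> VV[0]=[3, 0]
Event 4: SEND 0->1: VV[0][0]++ -> VV[0]=[4, 0], msg_vec=[4, 0]; VV[1]=max(VV[1],msg_vec) then VV[1][1]++ -> VV[1]=[4, 1]
Event 5: LOCAL 1: VV[1][1]++ -> VV[1]=[4, 2]
Event 6: SEND 0->1: VV[0][0]++ -> VV[0]=[5, 0], msg_vec=[5, 0]; VV[1]=max(VV[1],msg_vec) then VV[1][1]++ -> VV[1]=[5, 3]
Final vectors: VV[0]=[5, 0]; VV[1]=[5, 3]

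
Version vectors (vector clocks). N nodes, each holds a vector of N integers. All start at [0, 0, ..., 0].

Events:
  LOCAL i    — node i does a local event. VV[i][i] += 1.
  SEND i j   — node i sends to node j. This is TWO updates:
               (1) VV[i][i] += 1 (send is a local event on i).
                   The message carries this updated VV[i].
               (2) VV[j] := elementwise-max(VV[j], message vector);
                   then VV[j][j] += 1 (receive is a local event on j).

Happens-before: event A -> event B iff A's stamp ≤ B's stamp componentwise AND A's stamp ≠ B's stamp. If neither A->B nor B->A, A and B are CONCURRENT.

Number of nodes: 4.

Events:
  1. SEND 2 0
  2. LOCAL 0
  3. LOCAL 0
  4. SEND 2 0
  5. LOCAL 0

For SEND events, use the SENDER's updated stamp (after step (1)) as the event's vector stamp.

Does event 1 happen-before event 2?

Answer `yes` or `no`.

Answer: yes

Derivation:
Initial: VV[0]=[0, 0, 0, 0]
Initial: VV[1]=[0, 0, 0, 0]
Initial: VV[2]=[0, 0, 0, 0]
Initial: VV[3]=[0, 0, 0, 0]
Event 1: SEND 2->0: VV[2][2]++ -> VV[2]=[0, 0, 1, 0], msg_vec=[0, 0, 1, 0]; VV[0]=max(VV[0],msg_vec) then VV[0][0]++ -> VV[0]=[1, 0, 1, 0]
Event 2: LOCAL 0: VV[0][0]++ -> VV[0]=[2, 0, 1, 0]
Event 3: LOCAL 0: VV[0][0]++ -> VV[0]=[3, 0, 1, 0]
Event 4: SEND 2->0: VV[2][2]++ -> VV[2]=[0, 0, 2, 0], msg_vec=[0, 0, 2, 0]; VV[0]=max(VV[0],msg_vec) then VV[0][0]++ -> VV[0]=[4, 0, 2, 0]
Event 5: LOCAL 0: VV[0][0]++ -> VV[0]=[5, 0, 2, 0]
Event 1 stamp: [0, 0, 1, 0]
Event 2 stamp: [2, 0, 1, 0]
[0, 0, 1, 0] <= [2, 0, 1, 0]? True. Equal? False. Happens-before: True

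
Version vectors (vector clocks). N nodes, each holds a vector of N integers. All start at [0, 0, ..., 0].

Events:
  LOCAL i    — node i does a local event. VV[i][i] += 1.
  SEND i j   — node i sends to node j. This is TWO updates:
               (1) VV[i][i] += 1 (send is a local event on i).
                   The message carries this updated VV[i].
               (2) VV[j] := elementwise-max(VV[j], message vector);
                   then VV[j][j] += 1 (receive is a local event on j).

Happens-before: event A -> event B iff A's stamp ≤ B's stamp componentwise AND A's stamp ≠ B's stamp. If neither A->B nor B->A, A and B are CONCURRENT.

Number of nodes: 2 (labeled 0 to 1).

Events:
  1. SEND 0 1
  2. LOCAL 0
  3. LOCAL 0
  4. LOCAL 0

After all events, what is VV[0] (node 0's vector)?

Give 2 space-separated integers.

Answer: 4 0

Derivation:
Initial: VV[0]=[0, 0]
Initial: VV[1]=[0, 0]
Event 1: SEND 0->1: VV[0][0]++ -> VV[0]=[1, 0], msg_vec=[1, 0]; VV[1]=max(VV[1],msg_vec) then VV[1][1]++ -> VV[1]=[1, 1]
Event 2: LOCAL 0: VV[0][0]++ -> VV[0]=[2, 0]
Event 3: LOCAL 0: VV[0][0]++ -> VV[0]=[3, 0]
Event 4: LOCAL 0: VV[0][0]++ -> VV[0]=[4, 0]
Final vectors: VV[0]=[4, 0]; VV[1]=[1, 1]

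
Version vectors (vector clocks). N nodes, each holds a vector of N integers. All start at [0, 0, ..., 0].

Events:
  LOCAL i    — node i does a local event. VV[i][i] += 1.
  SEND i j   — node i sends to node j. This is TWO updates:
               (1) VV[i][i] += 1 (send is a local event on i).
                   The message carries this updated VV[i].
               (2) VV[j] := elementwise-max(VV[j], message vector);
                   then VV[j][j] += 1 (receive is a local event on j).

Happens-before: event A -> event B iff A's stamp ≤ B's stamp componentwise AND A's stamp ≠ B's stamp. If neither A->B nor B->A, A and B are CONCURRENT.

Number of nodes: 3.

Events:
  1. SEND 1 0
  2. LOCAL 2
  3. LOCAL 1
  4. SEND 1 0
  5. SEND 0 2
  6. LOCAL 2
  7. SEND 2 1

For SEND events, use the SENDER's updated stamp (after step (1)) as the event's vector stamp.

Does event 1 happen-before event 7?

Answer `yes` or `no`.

Initial: VV[0]=[0, 0, 0]
Initial: VV[1]=[0, 0, 0]
Initial: VV[2]=[0, 0, 0]
Event 1: SEND 1->0: VV[1][1]++ -> VV[1]=[0, 1, 0], msg_vec=[0, 1, 0]; VV[0]=max(VV[0],msg_vec) then VV[0][0]++ -> VV[0]=[1, 1, 0]
Event 2: LOCAL 2: VV[2][2]++ -> VV[2]=[0, 0, 1]
Event 3: LOCAL 1: VV[1][1]++ -> VV[1]=[0, 2, 0]
Event 4: SEND 1->0: VV[1][1]++ -> VV[1]=[0, 3, 0], msg_vec=[0, 3, 0]; VV[0]=max(VV[0],msg_vec) then VV[0][0]++ -> VV[0]=[2, 3, 0]
Event 5: SEND 0->2: VV[0][0]++ -> VV[0]=[3, 3, 0], msg_vec=[3, 3, 0]; VV[2]=max(VV[2],msg_vec) then VV[2][2]++ -> VV[2]=[3, 3, 2]
Event 6: LOCAL 2: VV[2][2]++ -> VV[2]=[3, 3, 3]
Event 7: SEND 2->1: VV[2][2]++ -> VV[2]=[3, 3, 4], msg_vec=[3, 3, 4]; VV[1]=max(VV[1],msg_vec) then VV[1][1]++ -> VV[1]=[3, 4, 4]
Event 1 stamp: [0, 1, 0]
Event 7 stamp: [3, 3, 4]
[0, 1, 0] <= [3, 3, 4]? True. Equal? False. Happens-before: True

Answer: yes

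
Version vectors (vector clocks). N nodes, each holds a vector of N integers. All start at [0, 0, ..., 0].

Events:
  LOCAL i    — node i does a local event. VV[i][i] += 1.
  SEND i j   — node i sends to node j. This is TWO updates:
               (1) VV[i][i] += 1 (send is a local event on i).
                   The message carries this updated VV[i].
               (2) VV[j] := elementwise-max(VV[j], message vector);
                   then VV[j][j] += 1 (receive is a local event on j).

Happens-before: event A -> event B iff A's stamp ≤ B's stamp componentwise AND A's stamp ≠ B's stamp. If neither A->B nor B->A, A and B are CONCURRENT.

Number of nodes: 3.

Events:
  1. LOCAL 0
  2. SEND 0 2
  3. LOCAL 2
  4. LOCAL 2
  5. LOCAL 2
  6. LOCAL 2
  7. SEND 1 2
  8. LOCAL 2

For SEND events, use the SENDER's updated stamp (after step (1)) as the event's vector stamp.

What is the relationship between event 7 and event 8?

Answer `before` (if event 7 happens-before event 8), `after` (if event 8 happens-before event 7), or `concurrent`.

Initial: VV[0]=[0, 0, 0]
Initial: VV[1]=[0, 0, 0]
Initial: VV[2]=[0, 0, 0]
Event 1: LOCAL 0: VV[0][0]++ -> VV[0]=[1, 0, 0]
Event 2: SEND 0->2: VV[0][0]++ -> VV[0]=[2, 0, 0], msg_vec=[2, 0, 0]; VV[2]=max(VV[2],msg_vec) then VV[2][2]++ -> VV[2]=[2, 0, 1]
Event 3: LOCAL 2: VV[2][2]++ -> VV[2]=[2, 0, 2]
Event 4: LOCAL 2: VV[2][2]++ -> VV[2]=[2, 0, 3]
Event 5: LOCAL 2: VV[2][2]++ -> VV[2]=[2, 0, 4]
Event 6: LOCAL 2: VV[2][2]++ -> VV[2]=[2, 0, 5]
Event 7: SEND 1->2: VV[1][1]++ -> VV[1]=[0, 1, 0], msg_vec=[0, 1, 0]; VV[2]=max(VV[2],msg_vec) then VV[2][2]++ -> VV[2]=[2, 1, 6]
Event 8: LOCAL 2: VV[2][2]++ -> VV[2]=[2, 1, 7]
Event 7 stamp: [0, 1, 0]
Event 8 stamp: [2, 1, 7]
[0, 1, 0] <= [2, 1, 7]? True
[2, 1, 7] <= [0, 1, 0]? False
Relation: before

Answer: before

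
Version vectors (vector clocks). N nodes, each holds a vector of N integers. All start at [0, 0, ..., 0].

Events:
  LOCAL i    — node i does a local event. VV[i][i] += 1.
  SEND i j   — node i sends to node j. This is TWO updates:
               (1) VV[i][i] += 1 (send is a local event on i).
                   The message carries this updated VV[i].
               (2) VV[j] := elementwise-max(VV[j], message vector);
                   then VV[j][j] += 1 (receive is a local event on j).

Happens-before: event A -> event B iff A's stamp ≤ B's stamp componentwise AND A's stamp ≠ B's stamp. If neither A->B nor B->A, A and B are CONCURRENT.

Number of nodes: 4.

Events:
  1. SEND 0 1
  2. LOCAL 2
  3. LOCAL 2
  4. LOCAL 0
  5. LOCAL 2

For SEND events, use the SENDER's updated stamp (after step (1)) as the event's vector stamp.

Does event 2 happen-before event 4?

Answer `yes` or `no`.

Initial: VV[0]=[0, 0, 0, 0]
Initial: VV[1]=[0, 0, 0, 0]
Initial: VV[2]=[0, 0, 0, 0]
Initial: VV[3]=[0, 0, 0, 0]
Event 1: SEND 0->1: VV[0][0]++ -> VV[0]=[1, 0, 0, 0], msg_vec=[1, 0, 0, 0]; VV[1]=max(VV[1],msg_vec) then VV[1][1]++ -> VV[1]=[1, 1, 0, 0]
Event 2: LOCAL 2: VV[2][2]++ -> VV[2]=[0, 0, 1, 0]
Event 3: LOCAL 2: VV[2][2]++ -> VV[2]=[0, 0, 2, 0]
Event 4: LOCAL 0: VV[0][0]++ -> VV[0]=[2, 0, 0, 0]
Event 5: LOCAL 2: VV[2][2]++ -> VV[2]=[0, 0, 3, 0]
Event 2 stamp: [0, 0, 1, 0]
Event 4 stamp: [2, 0, 0, 0]
[0, 0, 1, 0] <= [2, 0, 0, 0]? False. Equal? False. Happens-before: False

Answer: no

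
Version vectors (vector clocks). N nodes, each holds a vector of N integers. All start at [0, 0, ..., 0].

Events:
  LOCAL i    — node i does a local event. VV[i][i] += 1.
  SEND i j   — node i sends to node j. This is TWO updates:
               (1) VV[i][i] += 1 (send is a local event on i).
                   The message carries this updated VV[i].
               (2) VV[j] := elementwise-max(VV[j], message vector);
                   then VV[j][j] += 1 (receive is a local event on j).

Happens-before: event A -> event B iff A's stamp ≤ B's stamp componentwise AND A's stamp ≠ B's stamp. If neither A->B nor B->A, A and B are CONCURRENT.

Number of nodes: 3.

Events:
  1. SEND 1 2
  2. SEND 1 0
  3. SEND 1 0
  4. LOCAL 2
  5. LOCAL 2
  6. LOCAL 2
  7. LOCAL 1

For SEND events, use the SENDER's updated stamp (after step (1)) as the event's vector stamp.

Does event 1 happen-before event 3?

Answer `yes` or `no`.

Answer: yes

Derivation:
Initial: VV[0]=[0, 0, 0]
Initial: VV[1]=[0, 0, 0]
Initial: VV[2]=[0, 0, 0]
Event 1: SEND 1->2: VV[1][1]++ -> VV[1]=[0, 1, 0], msg_vec=[0, 1, 0]; VV[2]=max(VV[2],msg_vec) then VV[2][2]++ -> VV[2]=[0, 1, 1]
Event 2: SEND 1->0: VV[1][1]++ -> VV[1]=[0, 2, 0], msg_vec=[0, 2, 0]; VV[0]=max(VV[0],msg_vec) then VV[0][0]++ -> VV[0]=[1, 2, 0]
Event 3: SEND 1->0: VV[1][1]++ -> VV[1]=[0, 3, 0], msg_vec=[0, 3, 0]; VV[0]=max(VV[0],msg_vec) then VV[0][0]++ -> VV[0]=[2, 3, 0]
Event 4: LOCAL 2: VV[2][2]++ -> VV[2]=[0, 1, 2]
Event 5: LOCAL 2: VV[2][2]++ -> VV[2]=[0, 1, 3]
Event 6: LOCAL 2: VV[2][2]++ -> VV[2]=[0, 1, 4]
Event 7: LOCAL 1: VV[1][1]++ -> VV[1]=[0, 4, 0]
Event 1 stamp: [0, 1, 0]
Event 3 stamp: [0, 3, 0]
[0, 1, 0] <= [0, 3, 0]? True. Equal? False. Happens-before: True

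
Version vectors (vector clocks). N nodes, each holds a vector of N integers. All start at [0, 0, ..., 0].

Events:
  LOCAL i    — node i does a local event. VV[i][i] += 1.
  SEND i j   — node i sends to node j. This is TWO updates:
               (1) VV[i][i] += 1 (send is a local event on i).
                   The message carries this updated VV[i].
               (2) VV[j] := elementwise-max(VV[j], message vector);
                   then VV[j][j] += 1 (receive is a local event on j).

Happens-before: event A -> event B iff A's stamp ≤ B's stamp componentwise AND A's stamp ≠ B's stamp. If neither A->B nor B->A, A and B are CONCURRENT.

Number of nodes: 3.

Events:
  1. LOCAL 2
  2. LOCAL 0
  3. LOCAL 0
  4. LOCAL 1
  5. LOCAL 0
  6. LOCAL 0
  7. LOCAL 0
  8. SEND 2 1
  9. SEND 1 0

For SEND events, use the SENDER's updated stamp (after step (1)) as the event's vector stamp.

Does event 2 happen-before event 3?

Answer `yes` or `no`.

Answer: yes

Derivation:
Initial: VV[0]=[0, 0, 0]
Initial: VV[1]=[0, 0, 0]
Initial: VV[2]=[0, 0, 0]
Event 1: LOCAL 2: VV[2][2]++ -> VV[2]=[0, 0, 1]
Event 2: LOCAL 0: VV[0][0]++ -> VV[0]=[1, 0, 0]
Event 3: LOCAL 0: VV[0][0]++ -> VV[0]=[2, 0, 0]
Event 4: LOCAL 1: VV[1][1]++ -> VV[1]=[0, 1, 0]
Event 5: LOCAL 0: VV[0][0]++ -> VV[0]=[3, 0, 0]
Event 6: LOCAL 0: VV[0][0]++ -> VV[0]=[4, 0, 0]
Event 7: LOCAL 0: VV[0][0]++ -> VV[0]=[5, 0, 0]
Event 8: SEND 2->1: VV[2][2]++ -> VV[2]=[0, 0, 2], msg_vec=[0, 0, 2]; VV[1]=max(VV[1],msg_vec) then VV[1][1]++ -> VV[1]=[0, 2, 2]
Event 9: SEND 1->0: VV[1][1]++ -> VV[1]=[0, 3, 2], msg_vec=[0, 3, 2]; VV[0]=max(VV[0],msg_vec) then VV[0][0]++ -> VV[0]=[6, 3, 2]
Event 2 stamp: [1, 0, 0]
Event 3 stamp: [2, 0, 0]
[1, 0, 0] <= [2, 0, 0]? True. Equal? False. Happens-before: True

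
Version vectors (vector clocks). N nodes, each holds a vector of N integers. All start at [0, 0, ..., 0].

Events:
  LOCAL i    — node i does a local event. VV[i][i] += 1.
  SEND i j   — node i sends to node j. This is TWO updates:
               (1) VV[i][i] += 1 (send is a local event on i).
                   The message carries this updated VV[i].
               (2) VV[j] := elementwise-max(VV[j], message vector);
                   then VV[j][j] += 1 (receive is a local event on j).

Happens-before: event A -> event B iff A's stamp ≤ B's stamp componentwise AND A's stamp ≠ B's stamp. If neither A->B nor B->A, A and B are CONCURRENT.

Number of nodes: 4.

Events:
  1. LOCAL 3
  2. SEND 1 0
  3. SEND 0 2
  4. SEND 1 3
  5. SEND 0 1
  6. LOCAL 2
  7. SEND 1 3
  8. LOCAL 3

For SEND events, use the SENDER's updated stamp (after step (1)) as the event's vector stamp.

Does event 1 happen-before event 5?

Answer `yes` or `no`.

Initial: VV[0]=[0, 0, 0, 0]
Initial: VV[1]=[0, 0, 0, 0]
Initial: VV[2]=[0, 0, 0, 0]
Initial: VV[3]=[0, 0, 0, 0]
Event 1: LOCAL 3: VV[3][3]++ -> VV[3]=[0, 0, 0, 1]
Event 2: SEND 1->0: VV[1][1]++ -> VV[1]=[0, 1, 0, 0], msg_vec=[0, 1, 0, 0]; VV[0]=max(VV[0],msg_vec) then VV[0][0]++ -> VV[0]=[1, 1, 0, 0]
Event 3: SEND 0->2: VV[0][0]++ -> VV[0]=[2, 1, 0, 0], msg_vec=[2, 1, 0, 0]; VV[2]=max(VV[2],msg_vec) then VV[2][2]++ -> VV[2]=[2, 1, 1, 0]
Event 4: SEND 1->3: VV[1][1]++ -> VV[1]=[0, 2, 0, 0], msg_vec=[0, 2, 0, 0]; VV[3]=max(VV[3],msg_vec) then VV[3][3]++ -> VV[3]=[0, 2, 0, 2]
Event 5: SEND 0->1: VV[0][0]++ -> VV[0]=[3, 1, 0, 0], msg_vec=[3, 1, 0, 0]; VV[1]=max(VV[1],msg_vec) then VV[1][1]++ -> VV[1]=[3, 3, 0, 0]
Event 6: LOCAL 2: VV[2][2]++ -> VV[2]=[2, 1, 2, 0]
Event 7: SEND 1->3: VV[1][1]++ -> VV[1]=[3, 4, 0, 0], msg_vec=[3, 4, 0, 0]; VV[3]=max(VV[3],msg_vec) then VV[3][3]++ -> VV[3]=[3, 4, 0, 3]
Event 8: LOCAL 3: VV[3][3]++ -> VV[3]=[3, 4, 0, 4]
Event 1 stamp: [0, 0, 0, 1]
Event 5 stamp: [3, 1, 0, 0]
[0, 0, 0, 1] <= [3, 1, 0, 0]? False. Equal? False. Happens-before: False

Answer: no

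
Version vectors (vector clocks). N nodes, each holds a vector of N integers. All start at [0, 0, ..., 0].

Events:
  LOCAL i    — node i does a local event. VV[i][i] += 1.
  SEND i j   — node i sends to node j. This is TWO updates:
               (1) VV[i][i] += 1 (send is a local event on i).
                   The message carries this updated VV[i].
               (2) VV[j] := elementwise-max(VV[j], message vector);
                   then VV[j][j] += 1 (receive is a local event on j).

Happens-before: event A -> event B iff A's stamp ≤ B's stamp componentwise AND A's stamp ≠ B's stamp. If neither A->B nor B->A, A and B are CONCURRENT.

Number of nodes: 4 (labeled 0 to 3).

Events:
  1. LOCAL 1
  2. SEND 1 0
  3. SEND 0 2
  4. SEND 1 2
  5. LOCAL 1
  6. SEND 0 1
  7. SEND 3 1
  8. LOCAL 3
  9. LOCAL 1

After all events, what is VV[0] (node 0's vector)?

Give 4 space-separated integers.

Answer: 3 2 0 0

Derivation:
Initial: VV[0]=[0, 0, 0, 0]
Initial: VV[1]=[0, 0, 0, 0]
Initial: VV[2]=[0, 0, 0, 0]
Initial: VV[3]=[0, 0, 0, 0]
Event 1: LOCAL 1: VV[1][1]++ -> VV[1]=[0, 1, 0, 0]
Event 2: SEND 1->0: VV[1][1]++ -> VV[1]=[0, 2, 0, 0], msg_vec=[0, 2, 0, 0]; VV[0]=max(VV[0],msg_vec) then VV[0][0]++ -> VV[0]=[1, 2, 0, 0]
Event 3: SEND 0->2: VV[0][0]++ -> VV[0]=[2, 2, 0, 0], msg_vec=[2, 2, 0, 0]; VV[2]=max(VV[2],msg_vec) then VV[2][2]++ -> VV[2]=[2, 2, 1, 0]
Event 4: SEND 1->2: VV[1][1]++ -> VV[1]=[0, 3, 0, 0], msg_vec=[0, 3, 0, 0]; VV[2]=max(VV[2],msg_vec) then VV[2][2]++ -> VV[2]=[2, 3, 2, 0]
Event 5: LOCAL 1: VV[1][1]++ -> VV[1]=[0, 4, 0, 0]
Event 6: SEND 0->1: VV[0][0]++ -> VV[0]=[3, 2, 0, 0], msg_vec=[3, 2, 0, 0]; VV[1]=max(VV[1],msg_vec) then VV[1][1]++ -> VV[1]=[3, 5, 0, 0]
Event 7: SEND 3->1: VV[3][3]++ -> VV[3]=[0, 0, 0, 1], msg_vec=[0, 0, 0, 1]; VV[1]=max(VV[1],msg_vec) then VV[1][1]++ -> VV[1]=[3, 6, 0, 1]
Event 8: LOCAL 3: VV[3][3]++ -> VV[3]=[0, 0, 0, 2]
Event 9: LOCAL 1: VV[1][1]++ -> VV[1]=[3, 7, 0, 1]
Final vectors: VV[0]=[3, 2, 0, 0]; VV[1]=[3, 7, 0, 1]; VV[2]=[2, 3, 2, 0]; VV[3]=[0, 0, 0, 2]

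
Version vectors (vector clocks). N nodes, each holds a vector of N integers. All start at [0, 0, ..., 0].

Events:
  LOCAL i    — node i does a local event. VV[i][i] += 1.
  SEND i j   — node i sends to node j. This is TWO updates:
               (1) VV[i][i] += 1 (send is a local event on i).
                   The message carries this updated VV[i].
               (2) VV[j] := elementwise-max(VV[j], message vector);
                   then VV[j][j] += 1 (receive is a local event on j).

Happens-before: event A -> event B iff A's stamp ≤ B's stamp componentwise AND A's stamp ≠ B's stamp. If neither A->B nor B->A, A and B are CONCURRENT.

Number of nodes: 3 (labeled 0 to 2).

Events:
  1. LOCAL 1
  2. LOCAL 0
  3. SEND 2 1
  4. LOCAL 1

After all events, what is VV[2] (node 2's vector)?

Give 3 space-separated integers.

Initial: VV[0]=[0, 0, 0]
Initial: VV[1]=[0, 0, 0]
Initial: VV[2]=[0, 0, 0]
Event 1: LOCAL 1: VV[1][1]++ -> VV[1]=[0, 1, 0]
Event 2: LOCAL 0: VV[0][0]++ -> VV[0]=[1, 0, 0]
Event 3: SEND 2->1: VV[2][2]++ -> VV[2]=[0, 0, 1], msg_vec=[0, 0, 1]; VV[1]=max(VV[1],msg_vec) then VV[1][1]++ -> VV[1]=[0, 2, 1]
Event 4: LOCAL 1: VV[1][1]++ -> VV[1]=[0, 3, 1]
Final vectors: VV[0]=[1, 0, 0]; VV[1]=[0, 3, 1]; VV[2]=[0, 0, 1]

Answer: 0 0 1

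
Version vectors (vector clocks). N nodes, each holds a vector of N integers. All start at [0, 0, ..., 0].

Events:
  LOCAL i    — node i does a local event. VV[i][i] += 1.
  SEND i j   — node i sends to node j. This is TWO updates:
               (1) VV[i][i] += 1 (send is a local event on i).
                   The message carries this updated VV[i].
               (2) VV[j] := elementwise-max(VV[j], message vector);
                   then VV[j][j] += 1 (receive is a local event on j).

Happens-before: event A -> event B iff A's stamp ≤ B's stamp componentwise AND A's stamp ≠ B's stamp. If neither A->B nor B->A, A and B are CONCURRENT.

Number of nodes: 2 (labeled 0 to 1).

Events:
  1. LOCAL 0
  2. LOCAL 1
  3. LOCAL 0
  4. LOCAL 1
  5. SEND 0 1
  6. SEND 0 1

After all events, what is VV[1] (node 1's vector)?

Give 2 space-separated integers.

Initial: VV[0]=[0, 0]
Initial: VV[1]=[0, 0]
Event 1: LOCAL 0: VV[0][0]++ -> VV[0]=[1, 0]
Event 2: LOCAL 1: VV[1][1]++ -> VV[1]=[0, 1]
Event 3: LOCAL 0: VV[0][0]++ -> VV[0]=[2, 0]
Event 4: LOCAL 1: VV[1][1]++ -> VV[1]=[0, 2]
Event 5: SEND 0->1: VV[0][0]++ -> VV[0]=[3, 0], msg_vec=[3, 0]; VV[1]=max(VV[1],msg_vec) then VV[1][1]++ -> VV[1]=[3, 3]
Event 6: SEND 0->1: VV[0][0]++ -> VV[0]=[4, 0], msg_vec=[4, 0]; VV[1]=max(VV[1],msg_vec) then VV[1][1]++ -> VV[1]=[4, 4]
Final vectors: VV[0]=[4, 0]; VV[1]=[4, 4]

Answer: 4 4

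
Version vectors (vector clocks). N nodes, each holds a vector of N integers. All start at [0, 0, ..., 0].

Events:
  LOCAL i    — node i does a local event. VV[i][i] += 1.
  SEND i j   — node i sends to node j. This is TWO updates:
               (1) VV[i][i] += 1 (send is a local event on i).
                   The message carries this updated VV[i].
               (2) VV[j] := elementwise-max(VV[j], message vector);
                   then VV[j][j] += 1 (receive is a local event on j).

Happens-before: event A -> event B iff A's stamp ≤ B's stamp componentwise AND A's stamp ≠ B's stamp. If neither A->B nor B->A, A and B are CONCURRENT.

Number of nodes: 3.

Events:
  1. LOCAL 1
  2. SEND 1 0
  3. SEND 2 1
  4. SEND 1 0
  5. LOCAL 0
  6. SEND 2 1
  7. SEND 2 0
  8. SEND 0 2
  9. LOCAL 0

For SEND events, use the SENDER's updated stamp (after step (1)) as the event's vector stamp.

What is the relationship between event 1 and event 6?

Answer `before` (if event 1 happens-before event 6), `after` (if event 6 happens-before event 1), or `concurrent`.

Answer: concurrent

Derivation:
Initial: VV[0]=[0, 0, 0]
Initial: VV[1]=[0, 0, 0]
Initial: VV[2]=[0, 0, 0]
Event 1: LOCAL 1: VV[1][1]++ -> VV[1]=[0, 1, 0]
Event 2: SEND 1->0: VV[1][1]++ -> VV[1]=[0, 2, 0], msg_vec=[0, 2, 0]; VV[0]=max(VV[0],msg_vec) then VV[0][0]++ -> VV[0]=[1, 2, 0]
Event 3: SEND 2->1: VV[2][2]++ -> VV[2]=[0, 0, 1], msg_vec=[0, 0, 1]; VV[1]=max(VV[1],msg_vec) then VV[1][1]++ -> VV[1]=[0, 3, 1]
Event 4: SEND 1->0: VV[1][1]++ -> VV[1]=[0, 4, 1], msg_vec=[0, 4, 1]; VV[0]=max(VV[0],msg_vec) then VV[0][0]++ -> VV[0]=[2, 4, 1]
Event 5: LOCAL 0: VV[0][0]++ -> VV[0]=[3, 4, 1]
Event 6: SEND 2->1: VV[2][2]++ -> VV[2]=[0, 0, 2], msg_vec=[0, 0, 2]; VV[1]=max(VV[1],msg_vec) then VV[1][1]++ -> VV[1]=[0, 5, 2]
Event 7: SEND 2->0: VV[2][2]++ -> VV[2]=[0, 0, 3], msg_vec=[0, 0, 3]; VV[0]=max(VV[0],msg_vec) then VV[0][0]++ -> VV[0]=[4, 4, 3]
Event 8: SEND 0->2: VV[0][0]++ -> VV[0]=[5, 4, 3], msg_vec=[5, 4, 3]; VV[2]=max(VV[2],msg_vec) then VV[2][2]++ -> VV[2]=[5, 4, 4]
Event 9: LOCAL 0: VV[0][0]++ -> VV[0]=[6, 4, 3]
Event 1 stamp: [0, 1, 0]
Event 6 stamp: [0, 0, 2]
[0, 1, 0] <= [0, 0, 2]? False
[0, 0, 2] <= [0, 1, 0]? False
Relation: concurrent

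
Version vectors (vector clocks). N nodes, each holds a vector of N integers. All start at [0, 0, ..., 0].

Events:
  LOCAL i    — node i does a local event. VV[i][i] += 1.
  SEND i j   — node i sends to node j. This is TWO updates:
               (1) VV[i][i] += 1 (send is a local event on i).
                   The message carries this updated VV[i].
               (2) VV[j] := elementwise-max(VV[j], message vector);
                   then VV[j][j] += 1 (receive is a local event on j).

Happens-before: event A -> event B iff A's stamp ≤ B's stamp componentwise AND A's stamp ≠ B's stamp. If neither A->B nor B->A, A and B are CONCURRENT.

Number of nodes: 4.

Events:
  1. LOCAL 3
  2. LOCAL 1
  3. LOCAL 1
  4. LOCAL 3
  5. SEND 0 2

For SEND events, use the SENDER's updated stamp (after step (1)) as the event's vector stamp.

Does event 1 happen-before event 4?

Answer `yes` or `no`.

Initial: VV[0]=[0, 0, 0, 0]
Initial: VV[1]=[0, 0, 0, 0]
Initial: VV[2]=[0, 0, 0, 0]
Initial: VV[3]=[0, 0, 0, 0]
Event 1: LOCAL 3: VV[3][3]++ -> VV[3]=[0, 0, 0, 1]
Event 2: LOCAL 1: VV[1][1]++ -> VV[1]=[0, 1, 0, 0]
Event 3: LOCAL 1: VV[1][1]++ -> VV[1]=[0, 2, 0, 0]
Event 4: LOCAL 3: VV[3][3]++ -> VV[3]=[0, 0, 0, 2]
Event 5: SEND 0->2: VV[0][0]++ -> VV[0]=[1, 0, 0, 0], msg_vec=[1, 0, 0, 0]; VV[2]=max(VV[2],msg_vec) then VV[2][2]++ -> VV[2]=[1, 0, 1, 0]
Event 1 stamp: [0, 0, 0, 1]
Event 4 stamp: [0, 0, 0, 2]
[0, 0, 0, 1] <= [0, 0, 0, 2]? True. Equal? False. Happens-before: True

Answer: yes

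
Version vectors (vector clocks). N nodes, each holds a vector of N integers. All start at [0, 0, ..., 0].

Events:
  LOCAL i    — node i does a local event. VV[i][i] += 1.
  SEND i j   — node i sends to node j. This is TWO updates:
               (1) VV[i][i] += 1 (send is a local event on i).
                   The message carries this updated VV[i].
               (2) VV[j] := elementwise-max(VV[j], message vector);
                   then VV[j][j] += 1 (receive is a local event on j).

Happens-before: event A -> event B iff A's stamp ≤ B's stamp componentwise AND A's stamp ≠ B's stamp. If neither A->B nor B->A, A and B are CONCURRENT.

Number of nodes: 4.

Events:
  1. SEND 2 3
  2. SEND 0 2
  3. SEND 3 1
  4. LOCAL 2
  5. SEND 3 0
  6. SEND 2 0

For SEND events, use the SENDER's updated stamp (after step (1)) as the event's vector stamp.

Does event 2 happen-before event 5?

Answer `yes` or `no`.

Answer: no

Derivation:
Initial: VV[0]=[0, 0, 0, 0]
Initial: VV[1]=[0, 0, 0, 0]
Initial: VV[2]=[0, 0, 0, 0]
Initial: VV[3]=[0, 0, 0, 0]
Event 1: SEND 2->3: VV[2][2]++ -> VV[2]=[0, 0, 1, 0], msg_vec=[0, 0, 1, 0]; VV[3]=max(VV[3],msg_vec) then VV[3][3]++ -> VV[3]=[0, 0, 1, 1]
Event 2: SEND 0->2: VV[0][0]++ -> VV[0]=[1, 0, 0, 0], msg_vec=[1, 0, 0, 0]; VV[2]=max(VV[2],msg_vec) then VV[2][2]++ -> VV[2]=[1, 0, 2, 0]
Event 3: SEND 3->1: VV[3][3]++ -> VV[3]=[0, 0, 1, 2], msg_vec=[0, 0, 1, 2]; VV[1]=max(VV[1],msg_vec) then VV[1][1]++ -> VV[1]=[0, 1, 1, 2]
Event 4: LOCAL 2: VV[2][2]++ -> VV[2]=[1, 0, 3, 0]
Event 5: SEND 3->0: VV[3][3]++ -> VV[3]=[0, 0, 1, 3], msg_vec=[0, 0, 1, 3]; VV[0]=max(VV[0],msg_vec) then VV[0][0]++ -> VV[0]=[2, 0, 1, 3]
Event 6: SEND 2->0: VV[2][2]++ -> VV[2]=[1, 0, 4, 0], msg_vec=[1, 0, 4, 0]; VV[0]=max(VV[0],msg_vec) then VV[0][0]++ -> VV[0]=[3, 0, 4, 3]
Event 2 stamp: [1, 0, 0, 0]
Event 5 stamp: [0, 0, 1, 3]
[1, 0, 0, 0] <= [0, 0, 1, 3]? False. Equal? False. Happens-before: False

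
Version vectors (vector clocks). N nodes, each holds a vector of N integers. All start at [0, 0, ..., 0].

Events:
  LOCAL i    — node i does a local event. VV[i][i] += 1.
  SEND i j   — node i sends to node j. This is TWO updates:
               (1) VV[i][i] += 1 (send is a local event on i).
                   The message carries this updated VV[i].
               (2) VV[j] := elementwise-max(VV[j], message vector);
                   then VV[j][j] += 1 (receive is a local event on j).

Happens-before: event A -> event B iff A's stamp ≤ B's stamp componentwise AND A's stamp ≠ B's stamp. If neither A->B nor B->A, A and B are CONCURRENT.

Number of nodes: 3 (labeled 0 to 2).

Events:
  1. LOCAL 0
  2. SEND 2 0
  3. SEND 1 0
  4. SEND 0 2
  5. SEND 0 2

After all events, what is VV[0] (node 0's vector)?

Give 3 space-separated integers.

Initial: VV[0]=[0, 0, 0]
Initial: VV[1]=[0, 0, 0]
Initial: VV[2]=[0, 0, 0]
Event 1: LOCAL 0: VV[0][0]++ -> VV[0]=[1, 0, 0]
Event 2: SEND 2->0: VV[2][2]++ -> VV[2]=[0, 0, 1], msg_vec=[0, 0, 1]; VV[0]=max(VV[0],msg_vec) then VV[0][0]++ -> VV[0]=[2, 0, 1]
Event 3: SEND 1->0: VV[1][1]++ -> VV[1]=[0, 1, 0], msg_vec=[0, 1, 0]; VV[0]=max(VV[0],msg_vec) then VV[0][0]++ -> VV[0]=[3, 1, 1]
Event 4: SEND 0->2: VV[0][0]++ -> VV[0]=[4, 1, 1], msg_vec=[4, 1, 1]; VV[2]=max(VV[2],msg_vec) then VV[2][2]++ -> VV[2]=[4, 1, 2]
Event 5: SEND 0->2: VV[0][0]++ -> VV[0]=[5, 1, 1], msg_vec=[5, 1, 1]; VV[2]=max(VV[2],msg_vec) then VV[2][2]++ -> VV[2]=[5, 1, 3]
Final vectors: VV[0]=[5, 1, 1]; VV[1]=[0, 1, 0]; VV[2]=[5, 1, 3]

Answer: 5 1 1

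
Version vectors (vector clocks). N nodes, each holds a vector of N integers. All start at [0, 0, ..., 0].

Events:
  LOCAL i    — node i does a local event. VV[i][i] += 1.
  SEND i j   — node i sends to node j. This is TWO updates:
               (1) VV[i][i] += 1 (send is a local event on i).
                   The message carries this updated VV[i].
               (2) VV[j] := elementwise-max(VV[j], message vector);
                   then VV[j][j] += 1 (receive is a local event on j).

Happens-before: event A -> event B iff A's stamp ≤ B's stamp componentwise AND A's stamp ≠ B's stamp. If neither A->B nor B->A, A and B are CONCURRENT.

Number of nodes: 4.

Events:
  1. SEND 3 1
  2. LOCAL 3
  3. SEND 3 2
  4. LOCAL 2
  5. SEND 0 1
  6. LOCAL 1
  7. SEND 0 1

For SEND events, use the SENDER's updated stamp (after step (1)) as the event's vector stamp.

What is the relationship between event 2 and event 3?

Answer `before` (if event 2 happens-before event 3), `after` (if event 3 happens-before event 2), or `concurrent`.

Initial: VV[0]=[0, 0, 0, 0]
Initial: VV[1]=[0, 0, 0, 0]
Initial: VV[2]=[0, 0, 0, 0]
Initial: VV[3]=[0, 0, 0, 0]
Event 1: SEND 3->1: VV[3][3]++ -> VV[3]=[0, 0, 0, 1], msg_vec=[0, 0, 0, 1]; VV[1]=max(VV[1],msg_vec) then VV[1][1]++ -> VV[1]=[0, 1, 0, 1]
Event 2: LOCAL 3: VV[3][3]++ -> VV[3]=[0, 0, 0, 2]
Event 3: SEND 3->2: VV[3][3]++ -> VV[3]=[0, 0, 0, 3], msg_vec=[0, 0, 0, 3]; VV[2]=max(VV[2],msg_vec) then VV[2][2]++ -> VV[2]=[0, 0, 1, 3]
Event 4: LOCAL 2: VV[2][2]++ -> VV[2]=[0, 0, 2, 3]
Event 5: SEND 0->1: VV[0][0]++ -> VV[0]=[1, 0, 0, 0], msg_vec=[1, 0, 0, 0]; VV[1]=max(VV[1],msg_vec) then VV[1][1]++ -> VV[1]=[1, 2, 0, 1]
Event 6: LOCAL 1: VV[1][1]++ -> VV[1]=[1, 3, 0, 1]
Event 7: SEND 0->1: VV[0][0]++ -> VV[0]=[2, 0, 0, 0], msg_vec=[2, 0, 0, 0]; VV[1]=max(VV[1],msg_vec) then VV[1][1]++ -> VV[1]=[2, 4, 0, 1]
Event 2 stamp: [0, 0, 0, 2]
Event 3 stamp: [0, 0, 0, 3]
[0, 0, 0, 2] <= [0, 0, 0, 3]? True
[0, 0, 0, 3] <= [0, 0, 0, 2]? False
Relation: before

Answer: before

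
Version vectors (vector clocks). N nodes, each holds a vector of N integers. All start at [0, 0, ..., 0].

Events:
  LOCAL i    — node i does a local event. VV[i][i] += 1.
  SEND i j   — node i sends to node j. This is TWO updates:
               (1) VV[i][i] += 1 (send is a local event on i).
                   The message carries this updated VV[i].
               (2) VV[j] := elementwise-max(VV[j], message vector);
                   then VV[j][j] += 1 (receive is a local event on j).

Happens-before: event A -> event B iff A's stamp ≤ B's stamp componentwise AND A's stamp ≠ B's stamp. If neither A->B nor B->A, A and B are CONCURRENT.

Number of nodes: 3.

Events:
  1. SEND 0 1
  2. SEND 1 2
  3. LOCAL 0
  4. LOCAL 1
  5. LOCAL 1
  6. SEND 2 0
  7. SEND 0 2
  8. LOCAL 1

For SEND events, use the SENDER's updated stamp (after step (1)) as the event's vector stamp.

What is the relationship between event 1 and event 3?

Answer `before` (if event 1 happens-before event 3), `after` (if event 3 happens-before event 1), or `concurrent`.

Answer: before

Derivation:
Initial: VV[0]=[0, 0, 0]
Initial: VV[1]=[0, 0, 0]
Initial: VV[2]=[0, 0, 0]
Event 1: SEND 0->1: VV[0][0]++ -> VV[0]=[1, 0, 0], msg_vec=[1, 0, 0]; VV[1]=max(VV[1],msg_vec) then VV[1][1]++ -> VV[1]=[1, 1, 0]
Event 2: SEND 1->2: VV[1][1]++ -> VV[1]=[1, 2, 0], msg_vec=[1, 2, 0]; VV[2]=max(VV[2],msg_vec) then VV[2][2]++ -> VV[2]=[1, 2, 1]
Event 3: LOCAL 0: VV[0][0]++ -> VV[0]=[2, 0, 0]
Event 4: LOCAL 1: VV[1][1]++ -> VV[1]=[1, 3, 0]
Event 5: LOCAL 1: VV[1][1]++ -> VV[1]=[1, 4, 0]
Event 6: SEND 2->0: VV[2][2]++ -> VV[2]=[1, 2, 2], msg_vec=[1, 2, 2]; VV[0]=max(VV[0],msg_vec) then VV[0][0]++ -> VV[0]=[3, 2, 2]
Event 7: SEND 0->2: VV[0][0]++ -> VV[0]=[4, 2, 2], msg_vec=[4, 2, 2]; VV[2]=max(VV[2],msg_vec) then VV[2][2]++ -> VV[2]=[4, 2, 3]
Event 8: LOCAL 1: VV[1][1]++ -> VV[1]=[1, 5, 0]
Event 1 stamp: [1, 0, 0]
Event 3 stamp: [2, 0, 0]
[1, 0, 0] <= [2, 0, 0]? True
[2, 0, 0] <= [1, 0, 0]? False
Relation: before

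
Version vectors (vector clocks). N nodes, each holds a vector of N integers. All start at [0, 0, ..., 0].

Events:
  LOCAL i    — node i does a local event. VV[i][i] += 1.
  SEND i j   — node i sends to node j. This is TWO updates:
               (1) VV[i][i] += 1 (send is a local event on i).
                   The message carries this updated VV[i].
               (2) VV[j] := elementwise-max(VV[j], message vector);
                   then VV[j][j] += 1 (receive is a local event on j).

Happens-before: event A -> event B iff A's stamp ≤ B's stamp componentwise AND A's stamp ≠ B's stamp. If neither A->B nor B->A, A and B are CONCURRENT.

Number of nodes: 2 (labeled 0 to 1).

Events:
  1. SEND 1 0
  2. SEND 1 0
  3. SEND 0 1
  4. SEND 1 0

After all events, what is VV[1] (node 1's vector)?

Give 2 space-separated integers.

Initial: VV[0]=[0, 0]
Initial: VV[1]=[0, 0]
Event 1: SEND 1->0: VV[1][1]++ -> VV[1]=[0, 1], msg_vec=[0, 1]; VV[0]=max(VV[0],msg_vec) then VV[0][0]++ -> VV[0]=[1, 1]
Event 2: SEND 1->0: VV[1][1]++ -> VV[1]=[0, 2], msg_vec=[0, 2]; VV[0]=max(VV[0],msg_vec) then VV[0][0]++ -> VV[0]=[2, 2]
Event 3: SEND 0->1: VV[0][0]++ -> VV[0]=[3, 2], msg_vec=[3, 2]; VV[1]=max(VV[1],msg_vec) then VV[1][1]++ -> VV[1]=[3, 3]
Event 4: SEND 1->0: VV[1][1]++ -> VV[1]=[3, 4], msg_vec=[3, 4]; VV[0]=max(VV[0],msg_vec) then VV[0][0]++ -> VV[0]=[4, 4]
Final vectors: VV[0]=[4, 4]; VV[1]=[3, 4]

Answer: 3 4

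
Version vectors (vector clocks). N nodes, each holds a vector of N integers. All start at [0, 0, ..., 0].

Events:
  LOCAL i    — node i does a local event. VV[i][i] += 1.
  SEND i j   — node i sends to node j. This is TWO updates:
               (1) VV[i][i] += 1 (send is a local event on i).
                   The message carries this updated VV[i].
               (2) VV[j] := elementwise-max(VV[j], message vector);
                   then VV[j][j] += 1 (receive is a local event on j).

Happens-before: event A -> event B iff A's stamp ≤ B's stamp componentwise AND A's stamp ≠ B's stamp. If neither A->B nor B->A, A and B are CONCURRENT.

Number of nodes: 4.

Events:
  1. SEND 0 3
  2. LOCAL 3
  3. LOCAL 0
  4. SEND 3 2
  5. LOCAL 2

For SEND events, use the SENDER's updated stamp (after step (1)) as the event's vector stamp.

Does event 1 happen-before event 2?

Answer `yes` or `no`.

Answer: yes

Derivation:
Initial: VV[0]=[0, 0, 0, 0]
Initial: VV[1]=[0, 0, 0, 0]
Initial: VV[2]=[0, 0, 0, 0]
Initial: VV[3]=[0, 0, 0, 0]
Event 1: SEND 0->3: VV[0][0]++ -> VV[0]=[1, 0, 0, 0], msg_vec=[1, 0, 0, 0]; VV[3]=max(VV[3],msg_vec) then VV[3][3]++ -> VV[3]=[1, 0, 0, 1]
Event 2: LOCAL 3: VV[3][3]++ -> VV[3]=[1, 0, 0, 2]
Event 3: LOCAL 0: VV[0][0]++ -> VV[0]=[2, 0, 0, 0]
Event 4: SEND 3->2: VV[3][3]++ -> VV[3]=[1, 0, 0, 3], msg_vec=[1, 0, 0, 3]; VV[2]=max(VV[2],msg_vec) then VV[2][2]++ -> VV[2]=[1, 0, 1, 3]
Event 5: LOCAL 2: VV[2][2]++ -> VV[2]=[1, 0, 2, 3]
Event 1 stamp: [1, 0, 0, 0]
Event 2 stamp: [1, 0, 0, 2]
[1, 0, 0, 0] <= [1, 0, 0, 2]? True. Equal? False. Happens-before: True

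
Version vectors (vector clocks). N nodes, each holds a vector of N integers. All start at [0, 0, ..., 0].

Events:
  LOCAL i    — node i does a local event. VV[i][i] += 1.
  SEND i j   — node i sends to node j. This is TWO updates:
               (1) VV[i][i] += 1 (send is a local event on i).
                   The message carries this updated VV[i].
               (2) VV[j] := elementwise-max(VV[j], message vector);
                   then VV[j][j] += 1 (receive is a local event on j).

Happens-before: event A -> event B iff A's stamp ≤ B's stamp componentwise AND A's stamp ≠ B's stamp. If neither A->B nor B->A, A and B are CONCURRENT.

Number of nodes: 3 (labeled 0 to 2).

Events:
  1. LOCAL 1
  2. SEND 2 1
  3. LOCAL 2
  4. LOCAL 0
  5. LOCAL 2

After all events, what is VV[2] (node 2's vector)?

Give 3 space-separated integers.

Answer: 0 0 3

Derivation:
Initial: VV[0]=[0, 0, 0]
Initial: VV[1]=[0, 0, 0]
Initial: VV[2]=[0, 0, 0]
Event 1: LOCAL 1: VV[1][1]++ -> VV[1]=[0, 1, 0]
Event 2: SEND 2->1: VV[2][2]++ -> VV[2]=[0, 0, 1], msg_vec=[0, 0, 1]; VV[1]=max(VV[1],msg_vec) then VV[1][1]++ -> VV[1]=[0, 2, 1]
Event 3: LOCAL 2: VV[2][2]++ -> VV[2]=[0, 0, 2]
Event 4: LOCAL 0: VV[0][0]++ -> VV[0]=[1, 0, 0]
Event 5: LOCAL 2: VV[2][2]++ -> VV[2]=[0, 0, 3]
Final vectors: VV[0]=[1, 0, 0]; VV[1]=[0, 2, 1]; VV[2]=[0, 0, 3]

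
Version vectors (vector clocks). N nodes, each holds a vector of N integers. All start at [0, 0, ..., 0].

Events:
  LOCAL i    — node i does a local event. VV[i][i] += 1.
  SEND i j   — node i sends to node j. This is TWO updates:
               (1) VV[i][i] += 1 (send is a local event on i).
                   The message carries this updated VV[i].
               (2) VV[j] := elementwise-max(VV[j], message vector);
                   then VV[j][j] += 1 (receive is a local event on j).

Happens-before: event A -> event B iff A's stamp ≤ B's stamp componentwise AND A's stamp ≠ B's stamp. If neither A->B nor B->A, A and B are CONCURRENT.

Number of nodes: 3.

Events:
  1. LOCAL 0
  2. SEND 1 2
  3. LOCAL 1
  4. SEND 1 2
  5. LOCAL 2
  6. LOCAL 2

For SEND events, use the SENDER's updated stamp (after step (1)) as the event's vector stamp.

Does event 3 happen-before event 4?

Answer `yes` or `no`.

Answer: yes

Derivation:
Initial: VV[0]=[0, 0, 0]
Initial: VV[1]=[0, 0, 0]
Initial: VV[2]=[0, 0, 0]
Event 1: LOCAL 0: VV[0][0]++ -> VV[0]=[1, 0, 0]
Event 2: SEND 1->2: VV[1][1]++ -> VV[1]=[0, 1, 0], msg_vec=[0, 1, 0]; VV[2]=max(VV[2],msg_vec) then VV[2][2]++ -> VV[2]=[0, 1, 1]
Event 3: LOCAL 1: VV[1][1]++ -> VV[1]=[0, 2, 0]
Event 4: SEND 1->2: VV[1][1]++ -> VV[1]=[0, 3, 0], msg_vec=[0, 3, 0]; VV[2]=max(VV[2],msg_vec) then VV[2][2]++ -> VV[2]=[0, 3, 2]
Event 5: LOCAL 2: VV[2][2]++ -> VV[2]=[0, 3, 3]
Event 6: LOCAL 2: VV[2][2]++ -> VV[2]=[0, 3, 4]
Event 3 stamp: [0, 2, 0]
Event 4 stamp: [0, 3, 0]
[0, 2, 0] <= [0, 3, 0]? True. Equal? False. Happens-before: True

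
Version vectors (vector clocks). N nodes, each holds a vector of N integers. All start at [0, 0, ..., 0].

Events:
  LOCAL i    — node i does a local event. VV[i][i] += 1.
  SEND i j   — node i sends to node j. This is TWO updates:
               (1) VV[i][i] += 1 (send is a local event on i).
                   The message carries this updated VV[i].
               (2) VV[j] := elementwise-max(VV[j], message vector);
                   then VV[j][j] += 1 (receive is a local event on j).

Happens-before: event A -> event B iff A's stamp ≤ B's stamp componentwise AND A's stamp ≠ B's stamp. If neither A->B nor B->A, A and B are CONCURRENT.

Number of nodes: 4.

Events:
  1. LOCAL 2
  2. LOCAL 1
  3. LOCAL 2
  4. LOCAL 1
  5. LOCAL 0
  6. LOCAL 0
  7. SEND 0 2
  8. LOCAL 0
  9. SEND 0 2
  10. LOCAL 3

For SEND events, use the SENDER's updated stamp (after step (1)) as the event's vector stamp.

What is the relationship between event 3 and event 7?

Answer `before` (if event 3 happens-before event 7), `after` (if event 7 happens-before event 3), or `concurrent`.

Initial: VV[0]=[0, 0, 0, 0]
Initial: VV[1]=[0, 0, 0, 0]
Initial: VV[2]=[0, 0, 0, 0]
Initial: VV[3]=[0, 0, 0, 0]
Event 1: LOCAL 2: VV[2][2]++ -> VV[2]=[0, 0, 1, 0]
Event 2: LOCAL 1: VV[1][1]++ -> VV[1]=[0, 1, 0, 0]
Event 3: LOCAL 2: VV[2][2]++ -> VV[2]=[0, 0, 2, 0]
Event 4: LOCAL 1: VV[1][1]++ -> VV[1]=[0, 2, 0, 0]
Event 5: LOCAL 0: VV[0][0]++ -> VV[0]=[1, 0, 0, 0]
Event 6: LOCAL 0: VV[0][0]++ -> VV[0]=[2, 0, 0, 0]
Event 7: SEND 0->2: VV[0][0]++ -> VV[0]=[3, 0, 0, 0], msg_vec=[3, 0, 0, 0]; VV[2]=max(VV[2],msg_vec) then VV[2][2]++ -> VV[2]=[3, 0, 3, 0]
Event 8: LOCAL 0: VV[0][0]++ -> VV[0]=[4, 0, 0, 0]
Event 9: SEND 0->2: VV[0][0]++ -> VV[0]=[5, 0, 0, 0], msg_vec=[5, 0, 0, 0]; VV[2]=max(VV[2],msg_vec) then VV[2][2]++ -> VV[2]=[5, 0, 4, 0]
Event 10: LOCAL 3: VV[3][3]++ -> VV[3]=[0, 0, 0, 1]
Event 3 stamp: [0, 0, 2, 0]
Event 7 stamp: [3, 0, 0, 0]
[0, 0, 2, 0] <= [3, 0, 0, 0]? False
[3, 0, 0, 0] <= [0, 0, 2, 0]? False
Relation: concurrent

Answer: concurrent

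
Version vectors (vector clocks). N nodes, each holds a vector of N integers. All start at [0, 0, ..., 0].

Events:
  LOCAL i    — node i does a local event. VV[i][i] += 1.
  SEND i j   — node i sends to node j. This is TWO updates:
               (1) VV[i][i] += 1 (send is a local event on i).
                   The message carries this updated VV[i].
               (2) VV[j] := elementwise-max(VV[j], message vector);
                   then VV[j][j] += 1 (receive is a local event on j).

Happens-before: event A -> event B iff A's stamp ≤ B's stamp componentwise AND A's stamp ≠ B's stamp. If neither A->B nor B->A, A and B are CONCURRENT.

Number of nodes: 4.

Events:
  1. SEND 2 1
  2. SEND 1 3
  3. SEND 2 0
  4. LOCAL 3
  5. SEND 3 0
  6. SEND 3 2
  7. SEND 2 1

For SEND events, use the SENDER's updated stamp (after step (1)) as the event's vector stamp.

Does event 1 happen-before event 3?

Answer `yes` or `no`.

Initial: VV[0]=[0, 0, 0, 0]
Initial: VV[1]=[0, 0, 0, 0]
Initial: VV[2]=[0, 0, 0, 0]
Initial: VV[3]=[0, 0, 0, 0]
Event 1: SEND 2->1: VV[2][2]++ -> VV[2]=[0, 0, 1, 0], msg_vec=[0, 0, 1, 0]; VV[1]=max(VV[1],msg_vec) then VV[1][1]++ -> VV[1]=[0, 1, 1, 0]
Event 2: SEND 1->3: VV[1][1]++ -> VV[1]=[0, 2, 1, 0], msg_vec=[0, 2, 1, 0]; VV[3]=max(VV[3],msg_vec) then VV[3][3]++ -> VV[3]=[0, 2, 1, 1]
Event 3: SEND 2->0: VV[2][2]++ -> VV[2]=[0, 0, 2, 0], msg_vec=[0, 0, 2, 0]; VV[0]=max(VV[0],msg_vec) then VV[0][0]++ -> VV[0]=[1, 0, 2, 0]
Event 4: LOCAL 3: VV[3][3]++ -> VV[3]=[0, 2, 1, 2]
Event 5: SEND 3->0: VV[3][3]++ -> VV[3]=[0, 2, 1, 3], msg_vec=[0, 2, 1, 3]; VV[0]=max(VV[0],msg_vec) then VV[0][0]++ -> VV[0]=[2, 2, 2, 3]
Event 6: SEND 3->2: VV[3][3]++ -> VV[3]=[0, 2, 1, 4], msg_vec=[0, 2, 1, 4]; VV[2]=max(VV[2],msg_vec) then VV[2][2]++ -> VV[2]=[0, 2, 3, 4]
Event 7: SEND 2->1: VV[2][2]++ -> VV[2]=[0, 2, 4, 4], msg_vec=[0, 2, 4, 4]; VV[1]=max(VV[1],msg_vec) then VV[1][1]++ -> VV[1]=[0, 3, 4, 4]
Event 1 stamp: [0, 0, 1, 0]
Event 3 stamp: [0, 0, 2, 0]
[0, 0, 1, 0] <= [0, 0, 2, 0]? True. Equal? False. Happens-before: True

Answer: yes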